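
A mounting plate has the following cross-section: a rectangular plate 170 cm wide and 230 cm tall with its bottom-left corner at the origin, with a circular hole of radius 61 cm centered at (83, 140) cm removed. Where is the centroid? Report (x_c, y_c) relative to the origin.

plate: A = 170 × 230 = 39100.00, centroid at (85.00, 115.00).
hole: A = −π·61² = -11689.87, centroid at (83.00, 140.00).
ΣA = 27410.13 cm², ΣAx_c = 2353241.10 cm³, ΣAy_c = 2859918.72 cm³.
x_c = 2353241.10/27410.13 = 85.85 cm; y_c = 2859918.72/27410.13 = 104.34 cm.

x_c = 85.85 cm, y_c = 104.34 cm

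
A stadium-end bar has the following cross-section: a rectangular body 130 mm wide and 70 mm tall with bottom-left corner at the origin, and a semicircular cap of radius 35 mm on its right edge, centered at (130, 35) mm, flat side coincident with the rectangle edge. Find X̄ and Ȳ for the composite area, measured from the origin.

rectangular body: A = 130 × 70 = 9100.00, centroid at (65.00, 35.00).
semicircular end: A = ½π·35² = 1924.23, centroid at (144.85, 35.00).
ΣA = 11024.23 mm²
ΣAX̄ = (9100.00)(65.00) + (1924.23)(144.85) = 870232.65 mm³
ΣAȲ = (9100.00)(35.00) + (1924.23)(35.00) = 385847.89 mm³
X̄ = 870232.65 / 11024.23 = 78.94 mm
Ȳ = 385847.89 / 11024.23 = 35.00 mm

X̄ = 78.94 mm, Ȳ = 35.00 mm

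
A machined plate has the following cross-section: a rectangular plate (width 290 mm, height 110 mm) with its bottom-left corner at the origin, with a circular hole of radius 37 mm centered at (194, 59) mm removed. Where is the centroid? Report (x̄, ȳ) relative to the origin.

plate: A = 290 × 110 = 31900.00, centroid at (145.00, 55.00).
hole: A = −π·37² = -4300.84, centroid at (194.00, 59.00).
ΣA = 27599.16 mm²
ΣAx̄ = (31900.00)(145.00) + (-4300.84)(194.00) = 3791136.97 mm³
ΣAȳ = (31900.00)(55.00) + (-4300.84)(59.00) = 1500750.42 mm³
x̄ = 3791136.97 / 27599.16 = 137.36 mm
ȳ = 1500750.42 / 27599.16 = 54.38 mm

x̄ = 137.36 mm, ȳ = 54.38 mm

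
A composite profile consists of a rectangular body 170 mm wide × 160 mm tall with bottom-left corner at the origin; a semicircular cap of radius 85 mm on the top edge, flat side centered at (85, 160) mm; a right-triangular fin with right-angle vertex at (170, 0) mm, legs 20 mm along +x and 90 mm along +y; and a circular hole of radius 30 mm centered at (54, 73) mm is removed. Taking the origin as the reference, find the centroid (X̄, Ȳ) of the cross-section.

rectangular body: A = 170 × 160 = 27200.00, centroid at (85.00, 80.00).
semicircular top: A = ½π·85² = 11349.00, centroid at (85.00, 196.08).
triangular fin: A = ½·20·90 = 900.00, centroid at (176.67, 30.00).
hole: A = −π·30² = -2827.43, centroid at (54.00, 73.00).
ΣA = 36621.57 mm²
ΣAX̄ = (27200.00)(85.00) + (11349.00)(85.00) + (900.00)(176.67) + (-2827.43)(54.00) = 3282983.89 mm³
ΣAȲ = (27200.00)(80.00) + (11349.00)(196.08) + (900.00)(30.00) + (-2827.43)(73.00) = 4221854.58 mm³
X̄ = 3282983.89 / 36621.57 = 89.65 mm
Ȳ = 4221854.58 / 36621.57 = 115.28 mm

X̄ = 89.65 mm, Ȳ = 115.28 mm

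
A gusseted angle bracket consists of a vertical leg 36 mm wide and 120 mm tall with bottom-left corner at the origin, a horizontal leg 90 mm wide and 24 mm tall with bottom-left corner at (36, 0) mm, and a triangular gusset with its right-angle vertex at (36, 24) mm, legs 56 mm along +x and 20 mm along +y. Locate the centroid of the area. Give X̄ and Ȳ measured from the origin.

vertical leg: A = 36 × 120 = 4320.00, centroid at (18.00, 60.00).
horizontal leg: A = 90 × 24 = 2160.00, centroid at (81.00, 12.00).
gusset: A = ½·56·20 = 560.00, centroid at (54.67, 30.67).
ΣA = 7040.00 mm²
ΣAX̄ = (4320.00)(18.00) + (2160.00)(81.00) + (560.00)(54.67) = 283333.33 mm³
ΣAȲ = (4320.00)(60.00) + (2160.00)(12.00) + (560.00)(30.67) = 302293.33 mm³
X̄ = 283333.33 / 7040.00 = 40.25 mm
Ȳ = 302293.33 / 7040.00 = 42.94 mm

X̄ = 40.25 mm, Ȳ = 42.94 mm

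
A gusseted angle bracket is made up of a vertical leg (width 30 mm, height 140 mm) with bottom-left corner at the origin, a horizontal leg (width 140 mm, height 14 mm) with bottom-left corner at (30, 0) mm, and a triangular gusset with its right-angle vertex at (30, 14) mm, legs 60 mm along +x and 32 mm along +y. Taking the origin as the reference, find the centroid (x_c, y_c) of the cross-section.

x_c = 43.12 mm, y_c = 46.54 mm

vertical leg: A = 30 × 140 = 4200.00, centroid at (15.00, 70.00).
horizontal leg: A = 140 × 14 = 1960.00, centroid at (100.00, 7.00).
gusset: A = ½·60·32 = 960.00, centroid at (50.00, 24.67).
ΣA = 7120.00 mm²
ΣAx_c = (4200.00)(15.00) + (1960.00)(100.00) + (960.00)(50.00) = 307000.00 mm³
ΣAy_c = (4200.00)(70.00) + (1960.00)(7.00) + (960.00)(24.67) = 331400.00 mm³
x_c = 307000.00 / 7120.00 = 43.12 mm
y_c = 331400.00 / 7120.00 = 46.54 mm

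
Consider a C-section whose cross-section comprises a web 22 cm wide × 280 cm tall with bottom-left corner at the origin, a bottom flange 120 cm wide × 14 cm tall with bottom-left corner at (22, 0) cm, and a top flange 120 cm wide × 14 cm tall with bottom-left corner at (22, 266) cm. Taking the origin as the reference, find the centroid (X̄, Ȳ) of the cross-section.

X̄ = 36.06 cm, Ȳ = 140.00 cm

web: A = 22 × 280 = 6160.00, centroid at (11.00, 140.00).
bottom flange: A = 120 × 14 = 1680.00, centroid at (82.00, 7.00).
top flange: A = 120 × 14 = 1680.00, centroid at (82.00, 273.00).
ΣA = 9520.00 cm²
ΣAX̄ = (6160.00)(11.00) + (1680.00)(82.00) + (1680.00)(82.00) = 343280.00 cm³
ΣAȲ = (6160.00)(140.00) + (1680.00)(7.00) + (1680.00)(273.00) = 1332800.00 cm³
X̄ = 343280.00 / 9520.00 = 36.06 cm
Ȳ = 1332800.00 / 9520.00 = 140.00 cm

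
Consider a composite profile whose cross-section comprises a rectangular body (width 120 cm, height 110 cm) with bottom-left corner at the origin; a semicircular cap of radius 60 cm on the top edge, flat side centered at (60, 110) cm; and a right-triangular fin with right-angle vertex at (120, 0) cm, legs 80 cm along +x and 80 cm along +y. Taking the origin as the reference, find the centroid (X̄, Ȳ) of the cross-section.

X̄ = 72.57 cm, Ȳ = 71.52 cm

rectangular body: A = 120 × 110 = 13200.00, centroid at (60.00, 55.00).
semicircular top: A = ½π·60² = 5654.87, centroid at (60.00, 135.46).
triangular fin: A = ½·80·80 = 3200.00, centroid at (146.67, 26.67).
ΣA = 22054.87 cm²
ΣAX̄ = (13200.00)(60.00) + (5654.87)(60.00) + (3200.00)(146.67) = 1600625.34 cm³
ΣAȲ = (13200.00)(55.00) + (5654.87)(135.46) + (3200.00)(26.67) = 1577368.68 cm³
X̄ = 1600625.34 / 22054.87 = 72.57 cm
Ȳ = 1577368.68 / 22054.87 = 71.52 cm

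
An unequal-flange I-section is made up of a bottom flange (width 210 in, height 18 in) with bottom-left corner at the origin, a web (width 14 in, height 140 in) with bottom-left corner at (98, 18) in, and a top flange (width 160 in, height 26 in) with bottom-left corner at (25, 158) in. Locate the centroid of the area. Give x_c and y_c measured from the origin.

bottom flange: A = 210 × 18 = 3780.00, centroid at (105.00, 9.00).
web: A = 14 × 140 = 1960.00, centroid at (105.00, 88.00).
top flange: A = 160 × 26 = 4160.00, centroid at (105.00, 171.00).
ΣA = 9900.00 in², ΣAx_c = 1039500.00 in³, ΣAy_c = 917860.00 in³.
x_c = 1039500.00/9900.00 = 105.00 in; y_c = 917860.00/9900.00 = 92.71 in.

x_c = 105.00 in, y_c = 92.71 in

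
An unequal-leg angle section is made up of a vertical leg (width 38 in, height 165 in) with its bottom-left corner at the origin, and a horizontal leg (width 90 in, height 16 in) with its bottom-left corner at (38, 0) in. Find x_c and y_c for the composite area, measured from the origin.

x_c = 30.95 in, y_c = 68.59 in

Part | A | x̄ᵢ | ȳᵢ | A·x̄ᵢ | A·ȳᵢ
vertical leg | 6270.00 | 19.00 | 82.50 | 119130.00 | 517275.00
horizontal leg | 1440.00 | 83.00 | 8.00 | 119520.00 | 11520.00
Σ | 7710.00 |  |  | 238650.00 | 528795.00
x_c = 238650.00 / 7710.00 = 30.95 in
y_c = 528795.00 / 7710.00 = 68.59 in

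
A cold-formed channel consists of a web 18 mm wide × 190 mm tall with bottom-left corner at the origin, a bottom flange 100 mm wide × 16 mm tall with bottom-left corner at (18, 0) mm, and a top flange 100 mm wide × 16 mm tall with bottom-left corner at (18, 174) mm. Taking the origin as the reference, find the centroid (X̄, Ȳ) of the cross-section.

Part | A | x̄ᵢ | ȳᵢ | A·x̄ᵢ | A·ȳᵢ
web | 3420.00 | 9.00 | 95.00 | 30780.00 | 324900.00
bottom flange | 1600.00 | 68.00 | 8.00 | 108800.00 | 12800.00
top flange | 1600.00 | 68.00 | 182.00 | 108800.00 | 291200.00
Σ | 6620.00 |  |  | 248380.00 | 628900.00
X̄ = 248380.00 / 6620.00 = 37.52 mm
Ȳ = 628900.00 / 6620.00 = 95.00 mm

X̄ = 37.52 mm, Ȳ = 95.00 mm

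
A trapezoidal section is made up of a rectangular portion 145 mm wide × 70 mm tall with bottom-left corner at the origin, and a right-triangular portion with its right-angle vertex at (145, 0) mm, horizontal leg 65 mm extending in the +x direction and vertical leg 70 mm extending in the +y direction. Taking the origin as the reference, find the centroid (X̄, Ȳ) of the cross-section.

X̄ = 89.74 mm, Ȳ = 32.86 mm

rectangular portion: A = 145 × 70 = 10150.00, centroid at (72.50, 35.00).
triangular portion: A = ½·65·70 = 2275.00, centroid at (166.67, 23.33).
ΣA = 12425.00 mm²
ΣAX̄ = (10150.00)(72.50) + (2275.00)(166.67) = 1115041.67 mm³
ΣAȲ = (10150.00)(35.00) + (2275.00)(23.33) = 408333.33 mm³
X̄ = 1115041.67 / 12425.00 = 89.74 mm
Ȳ = 408333.33 / 12425.00 = 32.86 mm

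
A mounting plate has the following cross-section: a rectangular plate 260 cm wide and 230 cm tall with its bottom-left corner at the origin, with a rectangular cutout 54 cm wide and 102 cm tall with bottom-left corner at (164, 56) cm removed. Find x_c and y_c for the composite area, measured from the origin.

x_c = 123.81 cm, y_c = 115.81 cm

Part | A | x̄ᵢ | ȳᵢ | A·x̄ᵢ | A·ȳᵢ
plate | 59800.00 | 130.00 | 115.00 | 7774000.00 | 6877000.00
hole | -5508.00 | 191.00 | 107.00 | -1052028.00 | -589356.00
Σ | 54292.00 |  |  | 6721972.00 | 6287644.00
x_c = 6721972.00 / 54292.00 = 123.81 cm
y_c = 6287644.00 / 54292.00 = 115.81 cm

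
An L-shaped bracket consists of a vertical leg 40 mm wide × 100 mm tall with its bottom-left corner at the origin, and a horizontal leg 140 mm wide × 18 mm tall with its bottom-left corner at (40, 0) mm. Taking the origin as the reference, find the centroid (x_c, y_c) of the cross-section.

vertical leg: A = 40 × 100 = 4000.00, centroid at (20.00, 50.00).
horizontal leg: A = 140 × 18 = 2520.00, centroid at (110.00, 9.00).
ΣA = 6520.00 mm², ΣAx_c = 357200.00 mm³, ΣAy_c = 222680.00 mm³.
x_c = 357200.00/6520.00 = 54.79 mm; y_c = 222680.00/6520.00 = 34.15 mm.

x_c = 54.79 mm, y_c = 34.15 mm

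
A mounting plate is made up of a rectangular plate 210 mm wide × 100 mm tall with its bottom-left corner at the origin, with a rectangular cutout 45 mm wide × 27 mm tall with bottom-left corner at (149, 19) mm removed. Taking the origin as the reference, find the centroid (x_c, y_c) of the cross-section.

plate: A = 210 × 100 = 21000.00, centroid at (105.00, 50.00).
hole: A = −(45 × 27) = -1215.00, centroid at (171.50, 32.50).
ΣA = 19785.00 mm², ΣAx_c = 1996627.50 mm³, ΣAy_c = 1010512.50 mm³.
x_c = 1996627.50/19785.00 = 100.92 mm; y_c = 1010512.50/19785.00 = 51.07 mm.

x_c = 100.92 mm, y_c = 51.07 mm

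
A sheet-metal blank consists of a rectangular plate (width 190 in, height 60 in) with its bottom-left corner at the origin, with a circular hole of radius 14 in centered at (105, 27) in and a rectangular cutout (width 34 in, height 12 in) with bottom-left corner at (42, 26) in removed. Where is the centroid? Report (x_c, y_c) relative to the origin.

Part | A | x̄ᵢ | ȳᵢ | A·x̄ᵢ | A·ȳᵢ
plate | 11400.00 | 95.00 | 30.00 | 1083000.00 | 342000.00
hole 1 | -615.75 | 105.00 | 27.00 | -64653.98 | -16625.31
hole 2 | -408.00 | 59.00 | 32.00 | -24072.00 | -13056.00
Σ | 10376.25 |  |  | 994274.02 | 312318.69
x_c = 994274.02 / 10376.25 = 95.82 in
y_c = 312318.69 / 10376.25 = 30.10 in

x_c = 95.82 in, y_c = 30.10 in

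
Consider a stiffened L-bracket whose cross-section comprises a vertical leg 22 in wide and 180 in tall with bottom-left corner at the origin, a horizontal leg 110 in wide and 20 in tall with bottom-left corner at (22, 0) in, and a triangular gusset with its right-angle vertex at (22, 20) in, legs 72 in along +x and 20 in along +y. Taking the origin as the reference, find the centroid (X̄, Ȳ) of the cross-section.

vertical leg: A = 22 × 180 = 3960.00, centroid at (11.00, 90.00).
horizontal leg: A = 110 × 20 = 2200.00, centroid at (77.00, 10.00).
gusset: A = ½·72·20 = 720.00, centroid at (46.00, 26.67).
ΣA = 6880.00 in²
ΣAX̄ = (3960.00)(11.00) + (2200.00)(77.00) + (720.00)(46.00) = 246080.00 in³
ΣAȲ = (3960.00)(90.00) + (2200.00)(10.00) + (720.00)(26.67) = 397600.00 in³
X̄ = 246080.00 / 6880.00 = 35.77 in
Ȳ = 397600.00 / 6880.00 = 57.79 in

X̄ = 35.77 in, Ȳ = 57.79 in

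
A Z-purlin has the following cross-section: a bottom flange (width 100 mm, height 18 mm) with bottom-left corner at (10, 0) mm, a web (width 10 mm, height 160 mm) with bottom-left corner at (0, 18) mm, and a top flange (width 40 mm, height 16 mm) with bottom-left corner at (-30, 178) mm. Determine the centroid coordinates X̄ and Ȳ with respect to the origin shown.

Part | A | x̄ᵢ | ȳᵢ | A·x̄ᵢ | A·ȳᵢ
bottom flange | 1800.00 | 60.00 | 9.00 | 108000.00 | 16200.00
web | 1600.00 | 5.00 | 98.00 | 8000.00 | 156800.00
top flange | 640.00 | -10.00 | 186.00 | -6400.00 | 119040.00
Σ | 4040.00 |  |  | 109600.00 | 292040.00
X̄ = 109600.00 / 4040.00 = 27.13 mm
Ȳ = 292040.00 / 4040.00 = 72.29 mm

X̄ = 27.13 mm, Ȳ = 72.29 mm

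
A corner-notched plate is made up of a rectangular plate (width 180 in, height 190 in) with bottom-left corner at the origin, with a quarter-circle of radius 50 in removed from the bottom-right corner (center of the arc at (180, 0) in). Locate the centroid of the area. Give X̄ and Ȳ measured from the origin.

plate: A = 180 × 190 = 34200.00, centroid at (90.00, 95.00).
removed quarter-circle: A = −¼π·50² = -1963.50, centroid at (158.78, 21.22).
ΣA = 32236.50 in², ΣAX̄ = 2766237.49 in³, ΣAȲ = 3207333.33 in³.
X̄ = 2766237.49/32236.50 = 85.81 in; Ȳ = 3207333.33/32236.50 = 99.49 in.

X̄ = 85.81 in, Ȳ = 99.49 in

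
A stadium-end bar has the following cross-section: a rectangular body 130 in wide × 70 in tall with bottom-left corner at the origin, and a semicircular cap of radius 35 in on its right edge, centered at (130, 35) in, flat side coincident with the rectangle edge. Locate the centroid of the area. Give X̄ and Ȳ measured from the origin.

rectangular body: A = 130 × 70 = 9100.00, centroid at (65.00, 35.00).
semicircular end: A = ½π·35² = 1924.23, centroid at (144.85, 35.00).
ΣA = 11024.23 in²
ΣAX̄ = (9100.00)(65.00) + (1924.23)(144.85) = 870232.65 in³
ΣAȲ = (9100.00)(35.00) + (1924.23)(35.00) = 385847.89 in³
X̄ = 870232.65 / 11024.23 = 78.94 in
Ȳ = 385847.89 / 11024.23 = 35.00 in

X̄ = 78.94 in, Ȳ = 35.00 in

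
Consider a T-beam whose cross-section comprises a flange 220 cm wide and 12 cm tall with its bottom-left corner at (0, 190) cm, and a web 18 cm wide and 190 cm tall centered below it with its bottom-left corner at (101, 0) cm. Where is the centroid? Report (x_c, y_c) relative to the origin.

Part | A | x̄ᵢ | ȳᵢ | A·x̄ᵢ | A·ȳᵢ
web | 3420.00 | 110.00 | 95.00 | 376200.00 | 324900.00
flange | 2640.00 | 110.00 | 196.00 | 290400.00 | 517440.00
Σ | 6060.00 |  |  | 666600.00 | 842340.00
x_c = 666600.00 / 6060.00 = 110.00 cm
y_c = 842340.00 / 6060.00 = 139.00 cm

x_c = 110.00 cm, y_c = 139.00 cm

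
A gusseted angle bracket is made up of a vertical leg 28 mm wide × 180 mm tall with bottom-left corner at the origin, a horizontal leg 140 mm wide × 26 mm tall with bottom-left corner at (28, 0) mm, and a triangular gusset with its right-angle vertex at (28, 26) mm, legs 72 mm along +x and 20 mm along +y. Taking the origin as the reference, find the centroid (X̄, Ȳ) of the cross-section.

vertical leg: A = 28 × 180 = 5040.00, centroid at (14.00, 90.00).
horizontal leg: A = 140 × 26 = 3640.00, centroid at (98.00, 13.00).
gusset: A = ½·72·20 = 720.00, centroid at (52.00, 32.67).
ΣA = 9400.00 mm²
ΣAX̄ = (5040.00)(14.00) + (3640.00)(98.00) + (720.00)(52.00) = 464720.00 mm³
ΣAȲ = (5040.00)(90.00) + (3640.00)(13.00) + (720.00)(32.67) = 524440.00 mm³
X̄ = 464720.00 / 9400.00 = 49.44 mm
Ȳ = 524440.00 / 9400.00 = 55.79 mm

X̄ = 49.44 mm, Ȳ = 55.79 mm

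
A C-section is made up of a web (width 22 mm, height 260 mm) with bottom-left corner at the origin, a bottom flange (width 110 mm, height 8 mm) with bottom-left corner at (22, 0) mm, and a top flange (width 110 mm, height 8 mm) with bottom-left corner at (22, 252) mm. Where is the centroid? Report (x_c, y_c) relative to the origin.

x_c = 26.53 mm, y_c = 130.00 mm

web: A = 22 × 260 = 5720.00, centroid at (11.00, 130.00).
bottom flange: A = 110 × 8 = 880.00, centroid at (77.00, 4.00).
top flange: A = 110 × 8 = 880.00, centroid at (77.00, 256.00).
ΣA = 7480.00 mm², ΣAx_c = 198440.00 mm³, ΣAy_c = 972400.00 mm³.
x_c = 198440.00/7480.00 = 26.53 mm; y_c = 972400.00/7480.00 = 130.00 mm.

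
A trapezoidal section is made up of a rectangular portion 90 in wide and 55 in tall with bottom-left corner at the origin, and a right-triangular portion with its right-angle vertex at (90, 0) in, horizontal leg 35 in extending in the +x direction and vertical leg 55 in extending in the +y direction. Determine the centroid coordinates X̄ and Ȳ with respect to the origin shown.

Part | A | x̄ᵢ | ȳᵢ | A·x̄ᵢ | A·ȳᵢ
rectangular portion | 4950.00 | 45.00 | 27.50 | 222750.00 | 136125.00
triangular portion | 962.50 | 101.67 | 18.33 | 97854.17 | 17645.83
Σ | 5912.50 |  |  | 320604.17 | 153770.83
X̄ = 320604.17 / 5912.50 = 54.22 in
Ȳ = 153770.83 / 5912.50 = 26.01 in

X̄ = 54.22 in, Ȳ = 26.01 in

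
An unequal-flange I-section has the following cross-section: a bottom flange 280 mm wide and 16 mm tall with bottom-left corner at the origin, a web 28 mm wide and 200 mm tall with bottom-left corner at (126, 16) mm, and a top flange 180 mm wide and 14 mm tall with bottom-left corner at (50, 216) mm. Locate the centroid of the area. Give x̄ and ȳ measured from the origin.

Part | A | x̄ᵢ | ȳᵢ | A·x̄ᵢ | A·ȳᵢ
bottom flange | 4480.00 | 140.00 | 8.00 | 627200.00 | 35840.00
web | 5600.00 | 140.00 | 116.00 | 784000.00 | 649600.00
top flange | 2520.00 | 140.00 | 223.00 | 352800.00 | 561960.00
Σ | 12600.00 |  |  | 1764000.00 | 1247400.00
x̄ = 1764000.00 / 12600.00 = 140.00 mm
ȳ = 1247400.00 / 12600.00 = 99.00 mm

x̄ = 140.00 mm, ȳ = 99.00 mm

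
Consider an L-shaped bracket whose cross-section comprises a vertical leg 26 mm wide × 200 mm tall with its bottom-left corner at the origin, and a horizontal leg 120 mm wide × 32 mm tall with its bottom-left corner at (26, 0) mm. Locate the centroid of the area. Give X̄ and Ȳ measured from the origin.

Part | A | x̄ᵢ | ȳᵢ | A·x̄ᵢ | A·ȳᵢ
vertical leg | 5200.00 | 13.00 | 100.00 | 67600.00 | 520000.00
horizontal leg | 3840.00 | 86.00 | 16.00 | 330240.00 | 61440.00
Σ | 9040.00 |  |  | 397840.00 | 581440.00
X̄ = 397840.00 / 9040.00 = 44.01 mm
Ȳ = 581440.00 / 9040.00 = 64.32 mm

X̄ = 44.01 mm, Ȳ = 64.32 mm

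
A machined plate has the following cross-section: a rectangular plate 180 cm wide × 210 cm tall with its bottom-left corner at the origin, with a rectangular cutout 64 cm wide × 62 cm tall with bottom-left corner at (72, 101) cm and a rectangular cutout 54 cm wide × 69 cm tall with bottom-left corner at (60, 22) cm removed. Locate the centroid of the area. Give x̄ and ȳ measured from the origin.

plate: A = 180 × 210 = 37800.00, centroid at (90.00, 105.00).
hole 1: A = −(64 × 62) = -3968.00, centroid at (104.00, 132.00).
hole 2: A = −(54 × 69) = -3726.00, centroid at (87.00, 56.50).
ΣA = 30106.00 cm²
ΣAx̄ = (37800.00)(90.00) + (-3968.00)(104.00) + (-3726.00)(87.00) = 2665166.00 cm³
ΣAȳ = (37800.00)(105.00) + (-3968.00)(132.00) + (-3726.00)(56.50) = 3234705.00 cm³
x̄ = 2665166.00 / 30106.00 = 88.53 cm
ȳ = 3234705.00 / 30106.00 = 107.44 cm

x̄ = 88.53 cm, ȳ = 107.44 cm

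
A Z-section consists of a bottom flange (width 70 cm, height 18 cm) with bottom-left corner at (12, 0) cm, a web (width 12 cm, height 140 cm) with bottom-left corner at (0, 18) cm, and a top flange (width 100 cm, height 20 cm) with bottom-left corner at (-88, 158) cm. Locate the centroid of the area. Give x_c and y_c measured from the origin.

bottom flange: A = 70 × 18 = 1260.00, centroid at (47.00, 9.00).
web: A = 12 × 140 = 1680.00, centroid at (6.00, 88.00).
top flange: A = 100 × 20 = 2000.00, centroid at (-38.00, 168.00).
ΣA = 4940.00 cm², ΣAx_c = -6700.00 cm³, ΣAy_c = 495180.00 cm³.
x_c = -6700.00/4940.00 = -1.36 cm; y_c = 495180.00/4940.00 = 100.24 cm.

x_c = -1.36 cm, y_c = 100.24 cm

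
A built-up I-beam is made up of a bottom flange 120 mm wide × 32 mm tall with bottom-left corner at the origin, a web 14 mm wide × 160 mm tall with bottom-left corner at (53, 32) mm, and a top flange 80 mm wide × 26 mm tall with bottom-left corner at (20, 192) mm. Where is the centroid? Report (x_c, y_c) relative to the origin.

Part | A | x̄ᵢ | ȳᵢ | A·x̄ᵢ | A·ȳᵢ
bottom flange | 3840.00 | 60.00 | 16.00 | 230400.00 | 61440.00
web | 2240.00 | 60.00 | 112.00 | 134400.00 | 250880.00
top flange | 2080.00 | 60.00 | 205.00 | 124800.00 | 426400.00
Σ | 8160.00 |  |  | 489600.00 | 738720.00
x_c = 489600.00 / 8160.00 = 60.00 mm
y_c = 738720.00 / 8160.00 = 90.53 mm

x_c = 60.00 mm, y_c = 90.53 mm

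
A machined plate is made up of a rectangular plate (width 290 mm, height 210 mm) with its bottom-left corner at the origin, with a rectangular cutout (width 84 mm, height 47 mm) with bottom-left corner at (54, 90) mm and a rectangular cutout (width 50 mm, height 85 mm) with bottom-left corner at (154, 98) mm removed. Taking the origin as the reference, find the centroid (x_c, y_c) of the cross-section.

Part | A | x̄ᵢ | ȳᵢ | A·x̄ᵢ | A·ȳᵢ
plate | 60900.00 | 145.00 | 105.00 | 8830500.00 | 6394500.00
hole 1 | -3948.00 | 96.00 | 113.50 | -379008.00 | -448098.00
hole 2 | -4250.00 | 179.00 | 140.50 | -760750.00 | -597125.00
Σ | 52702.00 |  |  | 7690742.00 | 5349277.00
x_c = 7690742.00 / 52702.00 = 145.93 mm
y_c = 5349277.00 / 52702.00 = 101.50 mm

x_c = 145.93 mm, y_c = 101.50 mm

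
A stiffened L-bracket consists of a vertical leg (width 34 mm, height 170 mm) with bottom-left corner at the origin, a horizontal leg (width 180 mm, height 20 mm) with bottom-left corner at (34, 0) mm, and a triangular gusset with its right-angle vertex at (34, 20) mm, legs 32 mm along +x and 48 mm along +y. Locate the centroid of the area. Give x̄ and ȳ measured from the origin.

vertical leg: A = 34 × 170 = 5780.00, centroid at (17.00, 85.00).
horizontal leg: A = 180 × 20 = 3600.00, centroid at (124.00, 10.00).
gusset: A = ½·32·48 = 768.00, centroid at (44.67, 36.00).
ΣA = 10148.00 mm², ΣAx̄ = 578964.00 mm³, ΣAȳ = 554948.00 mm³.
x̄ = 578964.00/10148.00 = 57.05 mm; ȳ = 554948.00/10148.00 = 54.69 mm.

x̄ = 57.05 mm, ȳ = 54.69 mm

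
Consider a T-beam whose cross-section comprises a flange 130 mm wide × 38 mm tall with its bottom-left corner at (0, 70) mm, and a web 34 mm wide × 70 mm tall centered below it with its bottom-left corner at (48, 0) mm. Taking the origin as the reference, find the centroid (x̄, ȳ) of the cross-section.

Part | A | x̄ᵢ | ȳᵢ | A·x̄ᵢ | A·ȳᵢ
web | 2380.00 | 65.00 | 35.00 | 154700.00 | 83300.00
flange | 4940.00 | 65.00 | 89.00 | 321100.00 | 439660.00
Σ | 7320.00 |  |  | 475800.00 | 522960.00
x̄ = 475800.00 / 7320.00 = 65.00 mm
ȳ = 522960.00 / 7320.00 = 71.44 mm

x̄ = 65.00 mm, ȳ = 71.44 mm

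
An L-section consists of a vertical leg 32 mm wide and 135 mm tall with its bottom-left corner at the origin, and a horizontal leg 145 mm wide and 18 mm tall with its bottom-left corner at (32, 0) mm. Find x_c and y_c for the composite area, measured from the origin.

vertical leg: A = 32 × 135 = 4320.00, centroid at (16.00, 67.50).
horizontal leg: A = 145 × 18 = 2610.00, centroid at (104.50, 9.00).
ΣA = 6930.00 mm²
ΣAx_c = (4320.00)(16.00) + (2610.00)(104.50) = 341865.00 mm³
ΣAy_c = (4320.00)(67.50) + (2610.00)(9.00) = 315090.00 mm³
x_c = 341865.00 / 6930.00 = 49.33 mm
y_c = 315090.00 / 6930.00 = 45.47 mm

x_c = 49.33 mm, y_c = 45.47 mm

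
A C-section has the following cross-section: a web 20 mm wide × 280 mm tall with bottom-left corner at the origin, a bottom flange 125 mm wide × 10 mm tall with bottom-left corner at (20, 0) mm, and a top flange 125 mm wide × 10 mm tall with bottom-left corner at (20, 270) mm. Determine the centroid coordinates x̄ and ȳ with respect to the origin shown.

Part | A | x̄ᵢ | ȳᵢ | A·x̄ᵢ | A·ȳᵢ
web | 5600.00 | 10.00 | 140.00 | 56000.00 | 784000.00
bottom flange | 1250.00 | 82.50 | 5.00 | 103125.00 | 6250.00
top flange | 1250.00 | 82.50 | 275.00 | 103125.00 | 343750.00
Σ | 8100.00 |  |  | 262250.00 | 1134000.00
x̄ = 262250.00 / 8100.00 = 32.38 mm
ȳ = 1134000.00 / 8100.00 = 140.00 mm

x̄ = 32.38 mm, ȳ = 140.00 mm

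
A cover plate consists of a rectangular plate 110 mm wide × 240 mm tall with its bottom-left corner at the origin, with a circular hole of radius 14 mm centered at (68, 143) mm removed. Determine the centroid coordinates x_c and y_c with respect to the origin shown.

Part | A | x̄ᵢ | ȳᵢ | A·x̄ᵢ | A·ȳᵢ
plate | 26400.00 | 55.00 | 120.00 | 1452000.00 | 3168000.00
hole | -615.75 | 68.00 | 143.00 | -41871.15 | -88052.56
Σ | 25784.25 |  |  | 1410128.85 | 3079947.44
x_c = 1410128.85 / 25784.25 = 54.69 mm
y_c = 3079947.44 / 25784.25 = 119.45 mm

x_c = 54.69 mm, y_c = 119.45 mm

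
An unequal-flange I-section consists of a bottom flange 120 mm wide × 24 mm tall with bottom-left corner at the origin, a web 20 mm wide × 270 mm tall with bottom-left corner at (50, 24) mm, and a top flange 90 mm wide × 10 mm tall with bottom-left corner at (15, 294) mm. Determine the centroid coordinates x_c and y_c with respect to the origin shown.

x_c = 60.00 mm, y_c = 126.61 mm

bottom flange: A = 120 × 24 = 2880.00, centroid at (60.00, 12.00).
web: A = 20 × 270 = 5400.00, centroid at (60.00, 159.00).
top flange: A = 90 × 10 = 900.00, centroid at (60.00, 299.00).
ΣA = 9180.00 mm², ΣAx_c = 550800.00 mm³, ΣAy_c = 1162260.00 mm³.
x_c = 550800.00/9180.00 = 60.00 mm; y_c = 1162260.00/9180.00 = 126.61 mm.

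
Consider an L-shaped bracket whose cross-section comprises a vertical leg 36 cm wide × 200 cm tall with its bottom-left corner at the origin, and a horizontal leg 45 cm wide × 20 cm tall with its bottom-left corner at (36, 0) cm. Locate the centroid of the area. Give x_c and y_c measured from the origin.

x_c = 22.50 cm, y_c = 90.00 cm

vertical leg: A = 36 × 200 = 7200.00, centroid at (18.00, 100.00).
horizontal leg: A = 45 × 20 = 900.00, centroid at (58.50, 10.00).
ΣA = 8100.00 cm², ΣAx_c = 182250.00 cm³, ΣAy_c = 729000.00 cm³.
x_c = 182250.00/8100.00 = 22.50 cm; y_c = 729000.00/8100.00 = 90.00 cm.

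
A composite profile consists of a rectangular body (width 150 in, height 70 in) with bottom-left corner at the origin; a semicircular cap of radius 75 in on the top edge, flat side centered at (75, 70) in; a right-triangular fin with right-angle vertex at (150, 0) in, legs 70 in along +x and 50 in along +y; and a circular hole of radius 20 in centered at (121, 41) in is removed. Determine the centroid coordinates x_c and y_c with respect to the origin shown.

rectangular body: A = 150 × 70 = 10500.00, centroid at (75.00, 35.00).
semicircular top: A = ½π·75² = 8835.73, centroid at (75.00, 101.83).
triangular fin: A = ½·70·50 = 1750.00, centroid at (173.33, 16.67).
hole: A = −π·20² = -1256.64, centroid at (121.00, 41.00).
ΣA = 19829.09 in², ΣAx_c = 1601459.95 in³, ΣAy_c = 1244895.60 in³.
x_c = 1601459.95/19829.09 = 80.76 in; y_c = 1244895.60/19829.09 = 62.78 in.

x_c = 80.76 in, y_c = 62.78 in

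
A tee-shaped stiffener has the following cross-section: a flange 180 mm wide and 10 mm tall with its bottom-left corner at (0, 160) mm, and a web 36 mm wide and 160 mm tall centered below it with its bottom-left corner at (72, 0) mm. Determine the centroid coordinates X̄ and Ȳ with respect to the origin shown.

web: A = 36 × 160 = 5760.00, centroid at (90.00, 80.00).
flange: A = 180 × 10 = 1800.00, centroid at (90.00, 165.00).
ΣA = 7560.00 mm², ΣAX̄ = 680400.00 mm³, ΣAȲ = 757800.00 mm³.
X̄ = 680400.00/7560.00 = 90.00 mm; Ȳ = 757800.00/7560.00 = 100.24 mm.

X̄ = 90.00 mm, Ȳ = 100.24 mm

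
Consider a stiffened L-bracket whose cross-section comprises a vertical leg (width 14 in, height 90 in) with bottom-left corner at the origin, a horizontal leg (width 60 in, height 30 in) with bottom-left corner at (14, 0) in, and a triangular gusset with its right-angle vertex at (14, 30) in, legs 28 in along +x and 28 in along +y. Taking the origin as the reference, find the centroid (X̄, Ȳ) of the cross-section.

Part | A | x̄ᵢ | ȳᵢ | A·x̄ᵢ | A·ȳᵢ
vertical leg | 1260.00 | 7.00 | 45.00 | 8820.00 | 56700.00
horizontal leg | 1800.00 | 44.00 | 15.00 | 79200.00 | 27000.00
gusset | 392.00 | 23.33 | 39.33 | 9146.67 | 15418.67
Σ | 3452.00 |  |  | 97166.67 | 99118.67
X̄ = 97166.67 / 3452.00 = 28.15 in
Ȳ = 99118.67 / 3452.00 = 28.71 in

X̄ = 28.15 in, Ȳ = 28.71 in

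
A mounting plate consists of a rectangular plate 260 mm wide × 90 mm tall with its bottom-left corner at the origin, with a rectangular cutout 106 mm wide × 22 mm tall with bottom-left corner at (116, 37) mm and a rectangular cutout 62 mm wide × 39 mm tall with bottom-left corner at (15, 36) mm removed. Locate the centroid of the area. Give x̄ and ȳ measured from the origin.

x̄ = 136.01 mm, ȳ = 43.26 mm

plate: A = 260 × 90 = 23400.00, centroid at (130.00, 45.00).
hole 1: A = −(106 × 22) = -2332.00, centroid at (169.00, 48.00).
hole 2: A = −(62 × 39) = -2418.00, centroid at (46.00, 55.50).
ΣA = 18650.00 mm²
ΣAx̄ = (23400.00)(130.00) + (-2332.00)(169.00) + (-2418.00)(46.00) = 2536664.00 mm³
ΣAȳ = (23400.00)(45.00) + (-2332.00)(48.00) + (-2418.00)(55.50) = 806865.00 mm³
x̄ = 2536664.00 / 18650.00 = 136.01 mm
ȳ = 806865.00 / 18650.00 = 43.26 mm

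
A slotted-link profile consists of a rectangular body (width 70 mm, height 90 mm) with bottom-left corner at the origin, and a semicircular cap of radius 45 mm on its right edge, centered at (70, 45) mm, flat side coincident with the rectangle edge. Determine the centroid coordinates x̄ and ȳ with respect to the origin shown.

rectangular body: A = 70 × 90 = 6300.00, centroid at (35.00, 45.00).
semicircular end: A = ½π·45² = 3180.86, centroid at (89.10, 45.00).
ΣA = 9480.86 mm², ΣAx̄ = 503910.38 mm³, ΣAȳ = 426638.82 mm³.
x̄ = 503910.38/9480.86 = 53.15 mm; ȳ = 426638.82/9480.86 = 45.00 mm.

x̄ = 53.15 mm, ȳ = 45.00 mm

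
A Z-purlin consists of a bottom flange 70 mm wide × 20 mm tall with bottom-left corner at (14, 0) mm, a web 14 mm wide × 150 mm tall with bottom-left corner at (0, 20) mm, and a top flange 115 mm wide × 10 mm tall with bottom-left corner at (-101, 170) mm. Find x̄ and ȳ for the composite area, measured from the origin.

x̄ = 7.16 mm, ȳ = 89.19 mm

Part | A | x̄ᵢ | ȳᵢ | A·x̄ᵢ | A·ȳᵢ
bottom flange | 1400.00 | 49.00 | 10.00 | 68600.00 | 14000.00
web | 2100.00 | 7.00 | 95.00 | 14700.00 | 199500.00
top flange | 1150.00 | -43.50 | 175.00 | -50025.00 | 201250.00
Σ | 4650.00 |  |  | 33275.00 | 414750.00
x̄ = 33275.00 / 4650.00 = 7.16 mm
ȳ = 414750.00 / 4650.00 = 89.19 mm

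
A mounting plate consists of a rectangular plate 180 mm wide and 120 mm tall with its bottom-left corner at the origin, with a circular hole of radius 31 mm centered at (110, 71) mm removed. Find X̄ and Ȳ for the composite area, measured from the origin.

Part | A | x̄ᵢ | ȳᵢ | A·x̄ᵢ | A·ȳᵢ
plate | 21600.00 | 90.00 | 60.00 | 1944000.00 | 1296000.00
hole | -3019.07 | 110.00 | 71.00 | -332097.76 | -214354.01
Σ | 18580.93 |  |  | 1611902.24 | 1081645.99
X̄ = 1611902.24 / 18580.93 = 86.75 mm
Ȳ = 1081645.99 / 18580.93 = 58.21 mm

X̄ = 86.75 mm, Ȳ = 58.21 mm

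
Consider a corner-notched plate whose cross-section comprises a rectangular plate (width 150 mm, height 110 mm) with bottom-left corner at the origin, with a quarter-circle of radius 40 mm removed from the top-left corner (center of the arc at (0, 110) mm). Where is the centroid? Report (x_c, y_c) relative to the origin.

x_c = 79.78 mm, y_c = 51.87 mm

Part | A | x̄ᵢ | ȳᵢ | A·x̄ᵢ | A·ȳᵢ
plate | 16500.00 | 75.00 | 55.00 | 1237500.00 | 907500.00
removed quarter-circle | -1256.64 | 16.98 | 93.02 | -21333.33 | -116896.74
Σ | 15243.36 |  |  | 1216166.67 | 790603.26
x_c = 1216166.67 / 15243.36 = 79.78 mm
y_c = 790603.26 / 15243.36 = 51.87 mm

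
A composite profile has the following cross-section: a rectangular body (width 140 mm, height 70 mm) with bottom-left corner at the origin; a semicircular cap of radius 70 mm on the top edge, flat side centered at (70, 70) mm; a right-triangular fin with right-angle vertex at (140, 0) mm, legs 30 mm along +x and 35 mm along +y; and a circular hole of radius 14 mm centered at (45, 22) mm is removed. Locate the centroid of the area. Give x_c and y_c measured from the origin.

x_c = 73.30 mm, y_c = 63.37 mm

rectangular body: A = 140 × 70 = 9800.00, centroid at (70.00, 35.00).
semicircular top: A = ½π·70² = 7696.90, centroid at (70.00, 99.71).
triangular fin: A = ½·30·35 = 525.00, centroid at (150.00, 11.67).
hole: A = −π·14² = -615.75, centroid at (45.00, 22.00).
ΣA = 17406.15 mm², ΣAx_c = 1275824.29 mm³, ΣAy_c = 1103028.26 mm³.
x_c = 1275824.29/17406.15 = 73.30 mm; y_c = 1103028.26/17406.15 = 63.37 mm.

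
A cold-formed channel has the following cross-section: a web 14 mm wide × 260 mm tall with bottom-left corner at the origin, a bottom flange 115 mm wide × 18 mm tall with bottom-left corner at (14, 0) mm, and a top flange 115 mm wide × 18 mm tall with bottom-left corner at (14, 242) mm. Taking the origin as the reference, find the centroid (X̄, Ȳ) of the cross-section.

web: A = 14 × 260 = 3640.00, centroid at (7.00, 130.00).
bottom flange: A = 115 × 18 = 2070.00, centroid at (71.50, 9.00).
top flange: A = 115 × 18 = 2070.00, centroid at (71.50, 251.00).
ΣA = 7780.00 mm²
ΣAX̄ = (3640.00)(7.00) + (2070.00)(71.50) + (2070.00)(71.50) = 321490.00 mm³
ΣAȲ = (3640.00)(130.00) + (2070.00)(9.00) + (2070.00)(251.00) = 1011400.00 mm³
X̄ = 321490.00 / 7780.00 = 41.32 mm
Ȳ = 1011400.00 / 7780.00 = 130.00 mm

X̄ = 41.32 mm, Ȳ = 130.00 mm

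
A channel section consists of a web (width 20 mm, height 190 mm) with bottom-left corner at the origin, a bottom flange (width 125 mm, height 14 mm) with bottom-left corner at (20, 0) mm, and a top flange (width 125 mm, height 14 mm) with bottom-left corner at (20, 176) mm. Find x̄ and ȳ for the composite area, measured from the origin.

Part | A | x̄ᵢ | ȳᵢ | A·x̄ᵢ | A·ȳᵢ
web | 3800.00 | 10.00 | 95.00 | 38000.00 | 361000.00
bottom flange | 1750.00 | 82.50 | 7.00 | 144375.00 | 12250.00
top flange | 1750.00 | 82.50 | 183.00 | 144375.00 | 320250.00
Σ | 7300.00 |  |  | 326750.00 | 693500.00
x̄ = 326750.00 / 7300.00 = 44.76 mm
ȳ = 693500.00 / 7300.00 = 95.00 mm

x̄ = 44.76 mm, ȳ = 95.00 mm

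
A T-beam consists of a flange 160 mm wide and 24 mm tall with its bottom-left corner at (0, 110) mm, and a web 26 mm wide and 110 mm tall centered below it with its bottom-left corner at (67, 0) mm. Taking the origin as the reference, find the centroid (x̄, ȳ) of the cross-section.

x̄ = 80.00 mm, ȳ = 93.40 mm

web: A = 26 × 110 = 2860.00, centroid at (80.00, 55.00).
flange: A = 160 × 24 = 3840.00, centroid at (80.00, 122.00).
ΣA = 6700.00 mm²
ΣAx̄ = (2860.00)(80.00) + (3840.00)(80.00) = 536000.00 mm³
ΣAȳ = (2860.00)(55.00) + (3840.00)(122.00) = 625780.00 mm³
x̄ = 536000.00 / 6700.00 = 80.00 mm
ȳ = 625780.00 / 6700.00 = 93.40 mm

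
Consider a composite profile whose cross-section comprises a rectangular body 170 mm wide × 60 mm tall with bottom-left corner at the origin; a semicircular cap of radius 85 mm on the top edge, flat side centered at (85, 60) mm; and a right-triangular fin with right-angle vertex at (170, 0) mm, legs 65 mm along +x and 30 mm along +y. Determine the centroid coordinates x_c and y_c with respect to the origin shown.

x_c = 89.62 mm, y_c = 62.43 mm

rectangular body: A = 170 × 60 = 10200.00, centroid at (85.00, 30.00).
semicircular top: A = ½π·85² = 11349.00, centroid at (85.00, 96.08).
triangular fin: A = ½·65·30 = 975.00, centroid at (191.67, 10.00).
ΣA = 22524.00 mm²
ΣAx_c = (10200.00)(85.00) + (11349.00)(85.00) + (975.00)(191.67) = 2018540.29 mm³
ΣAy_c = (10200.00)(30.00) + (11349.00)(96.08) + (975.00)(10.00) = 1406106.87 mm³
x_c = 2018540.29 / 22524.00 = 89.62 mm
y_c = 1406106.87 / 22524.00 = 62.43 mm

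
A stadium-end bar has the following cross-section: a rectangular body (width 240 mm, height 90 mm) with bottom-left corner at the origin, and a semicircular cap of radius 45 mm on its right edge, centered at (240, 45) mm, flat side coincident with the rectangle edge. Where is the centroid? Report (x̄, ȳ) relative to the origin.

rectangular body: A = 240 × 90 = 21600.00, centroid at (120.00, 45.00).
semicircular end: A = ½π·45² = 3180.86, centroid at (259.10, 45.00).
ΣA = 24780.86 mm²
ΣAx̄ = (21600.00)(120.00) + (3180.86)(259.10) = 3416157.01 mm³
ΣAȳ = (21600.00)(45.00) + (3180.86)(45.00) = 1115138.82 mm³
x̄ = 3416157.01 / 24780.86 = 137.85 mm
ȳ = 1115138.82 / 24780.86 = 45.00 mm

x̄ = 137.85 mm, ȳ = 45.00 mm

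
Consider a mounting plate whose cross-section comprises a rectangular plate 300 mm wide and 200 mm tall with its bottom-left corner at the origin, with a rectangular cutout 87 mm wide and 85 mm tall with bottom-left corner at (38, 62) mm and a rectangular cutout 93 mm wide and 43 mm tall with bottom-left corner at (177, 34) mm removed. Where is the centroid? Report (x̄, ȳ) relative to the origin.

Part | A | x̄ᵢ | ȳᵢ | A·x̄ᵢ | A·ȳᵢ
plate | 60000.00 | 150.00 | 100.00 | 9000000.00 | 6000000.00
hole 1 | -7395.00 | 81.50 | 104.50 | -602692.50 | -772777.50
hole 2 | -3999.00 | 223.50 | 55.50 | -893776.50 | -221944.50
Σ | 48606.00 |  |  | 7503531.00 | 5005278.00
x̄ = 7503531.00 / 48606.00 = 154.37 mm
ȳ = 5005278.00 / 48606.00 = 102.98 mm

x̄ = 154.37 mm, ȳ = 102.98 mm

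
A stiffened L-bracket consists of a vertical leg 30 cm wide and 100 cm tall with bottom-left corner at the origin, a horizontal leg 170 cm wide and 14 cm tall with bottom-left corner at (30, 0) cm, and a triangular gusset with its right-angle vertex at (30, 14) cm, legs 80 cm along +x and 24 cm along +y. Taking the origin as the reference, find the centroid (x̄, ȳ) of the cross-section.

Part | A | x̄ᵢ | ȳᵢ | A·x̄ᵢ | A·ȳᵢ
vertical leg | 3000.00 | 15.00 | 50.00 | 45000.00 | 150000.00
horizontal leg | 2380.00 | 115.00 | 7.00 | 273700.00 | 16660.00
gusset | 960.00 | 56.67 | 22.00 | 54400.00 | 21120.00
Σ | 6340.00 |  |  | 373100.00 | 187780.00
x̄ = 373100.00 / 6340.00 = 58.85 cm
ȳ = 187780.00 / 6340.00 = 29.62 cm

x̄ = 58.85 cm, ȳ = 29.62 cm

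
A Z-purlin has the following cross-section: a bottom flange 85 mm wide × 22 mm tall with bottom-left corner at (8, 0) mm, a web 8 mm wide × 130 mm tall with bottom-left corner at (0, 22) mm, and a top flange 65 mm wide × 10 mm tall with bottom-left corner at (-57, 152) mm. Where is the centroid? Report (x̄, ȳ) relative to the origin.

bottom flange: A = 85 × 22 = 1870.00, centroid at (50.50, 11.00).
web: A = 8 × 130 = 1040.00, centroid at (4.00, 87.00).
top flange: A = 65 × 10 = 650.00, centroid at (-24.50, 157.00).
ΣA = 3560.00 mm²
ΣAx̄ = (1870.00)(50.50) + (1040.00)(4.00) + (650.00)(-24.50) = 82670.00 mm³
ΣAȳ = (1870.00)(11.00) + (1040.00)(87.00) + (650.00)(157.00) = 213100.00 mm³
x̄ = 82670.00 / 3560.00 = 23.22 mm
ȳ = 213100.00 / 3560.00 = 59.86 mm

x̄ = 23.22 mm, ȳ = 59.86 mm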